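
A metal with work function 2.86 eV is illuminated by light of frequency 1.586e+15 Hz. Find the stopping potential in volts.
3.6992 V

The stopping potential V_s satisfies: eV_s = KE_max

First, find KE_max using Einstein's equation:
E_photon = hf = (6.626×10⁻³⁴ J·s)(1.586e+15 Hz) = 6.5592 eV
KE_max = E_photon - φ = 6.5592 - 2.86 = 3.6992 eV

Since eV_s = KE_max:
V_s = KE_max/e = 3.6992 V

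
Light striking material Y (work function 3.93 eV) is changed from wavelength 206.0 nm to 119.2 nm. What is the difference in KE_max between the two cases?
4.3827 eV

Using Einstein's equation: KE_max = hc/λ - φ

For λ₁ = 206.0 nm:
KE₁ = hc/λ₁ - φ = 6.0187 - 3.93 = 2.0887 eV

For λ₂ = 119.2 nm:
KE₂ = hc/λ₂ - φ = 10.4014 - 3.93 = 6.4714 eV

Change in KE:
ΔKE = KE₂ - KE₁ = 6.4714 - 2.0887 = 4.3827 eV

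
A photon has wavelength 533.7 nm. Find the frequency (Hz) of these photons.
5.6172e+14 Hz

Using the wave equation: c = fλ

Solving for frequency:
f = c/λ = (3×10⁸ m/s) / (533.7×10⁻⁹ m)
f = 5.6172e+14 Hz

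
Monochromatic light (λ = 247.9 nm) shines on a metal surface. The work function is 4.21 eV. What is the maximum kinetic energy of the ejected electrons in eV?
0.7914 eV

Using Einstein's photoelectric equation: KE_max = hf - φ = hc/λ - φ

First, calculate the photon energy:
E_photon = hc/λ = (6.626×10⁻³⁴ J·s)(3×10⁸ m/s) / (247.9×10⁻⁹ m)
E_photon = 5.0014 eV

Then, the maximum kinetic energy:
KE_max = E_photon - φ = 5.0014 eV - 4.21 eV = 0.7914 eV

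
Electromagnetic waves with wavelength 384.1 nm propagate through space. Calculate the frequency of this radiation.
7.8051e+14 Hz

Using the wave equation: c = fλ

Solving for frequency:
f = c/λ = (3×10⁸ m/s) / (384.1×10⁻⁹ m)
f = 7.8051e+14 Hz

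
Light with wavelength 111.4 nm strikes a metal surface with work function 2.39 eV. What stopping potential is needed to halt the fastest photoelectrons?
8.7396 V

The stopping potential V_s satisfies: eV_s = KE_max

First, find KE_max using Einstein's equation:
E_photon = hc/λ = 11.1296 eV
KE_max = E_photon - φ = 11.1296 - 2.39 = 8.7396 eV

Since eV_s = KE_max:
V_s = KE_max/e = 8.7396 V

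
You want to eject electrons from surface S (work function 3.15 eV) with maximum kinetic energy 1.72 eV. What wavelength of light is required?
254.59 nm

From Einstein's equation: KE_max = hc/λ - φ

Rearranging for λ:
hc/λ = KE_max + φ
λ = hc/(KE_max + φ)

Required photon energy:
E_photon = KE_max + φ = 1.72 + 3.15 = 4.87 eV

Required wavelength:
λ = hc/E_photon = (6.626×10⁻³⁴)(3×10⁸) / (4.87 × 1.602×10⁻¹⁹)
λ = 254.59 nm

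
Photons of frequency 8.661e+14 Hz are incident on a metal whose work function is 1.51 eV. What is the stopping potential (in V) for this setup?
2.0719 V

The stopping potential V_s satisfies: eV_s = KE_max

First, find KE_max using Einstein's equation:
E_photon = hf = (6.626×10⁻³⁴ J·s)(8.661e+14 Hz) = 3.5819 eV
KE_max = E_photon - φ = 3.5819 - 1.51 = 2.0719 eV

Since eV_s = KE_max:
V_s = KE_max/e = 2.0719 V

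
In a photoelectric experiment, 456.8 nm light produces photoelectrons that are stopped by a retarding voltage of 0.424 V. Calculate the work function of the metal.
2.29 eV

The stopping potential gives the maximum kinetic energy: KE_max = eV_s = 0.424 eV

From Einstein's photoelectric equation: KE_max = hc/λ - φ
Rearranging: φ = hc/λ - KE_max

Calculate photon energy:
E_photon = hc/λ = (6.626×10⁻³⁴ J·s)(3×10⁸ m/s) / (456.8×10⁻⁹ m) = 2.7142 eV

Therefore:
φ = 2.7142 - 0.424 = 2.29 eV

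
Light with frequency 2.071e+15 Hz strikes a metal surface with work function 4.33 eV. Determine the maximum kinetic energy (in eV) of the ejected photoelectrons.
4.2350 eV

Using Einstein's photoelectric equation: KE_max = hf - φ

First, calculate the photon energy:
E_photon = hf = (6.626×10⁻³⁴ J·s)(2.071e+15 Hz)
E_photon = 8.5650 eV

Then, the maximum kinetic energy:
KE_max = E_photon - φ = 8.5650 eV - 4.33 eV = 4.2350 eV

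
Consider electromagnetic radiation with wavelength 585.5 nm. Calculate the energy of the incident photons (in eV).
2.1176 eV

Using E = hf = hc/λ:

E = hc/λ = (6.626×10⁻³⁴ J·s)(3×10⁸ m/s) / (585.5×10⁻⁹ m)
E = 2.1176 eV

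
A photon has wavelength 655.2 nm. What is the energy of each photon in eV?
1.8923 eV

Using E = hf = hc/λ:

E = hc/λ = (6.626×10⁻³⁴ J·s)(3×10⁸ m/s) / (655.2×10⁻⁹ m)
E = 1.8923 eV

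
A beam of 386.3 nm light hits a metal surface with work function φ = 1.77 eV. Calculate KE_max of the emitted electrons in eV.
1.4395 eV

Using Einstein's photoelectric equation: KE_max = hf - φ = hc/λ - φ

First, calculate the photon energy:
E_photon = hc/λ = (6.626×10⁻³⁴ J·s)(3×10⁸ m/s) / (386.3×10⁻⁹ m)
E_photon = 3.2095 eV

Then, the maximum kinetic energy:
KE_max = E_photon - φ = 3.2095 eV - 1.77 eV = 1.4395 eV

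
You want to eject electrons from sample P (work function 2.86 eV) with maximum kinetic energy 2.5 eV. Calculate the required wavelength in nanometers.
231.31 nm

From Einstein's equation: KE_max = hc/λ - φ

Rearranging for λ:
hc/λ = KE_max + φ
λ = hc/(KE_max + φ)

Required photon energy:
E_photon = KE_max + φ = 2.5 + 2.86 = 5.36 eV

Required wavelength:
λ = hc/E_photon = (6.626×10⁻³⁴)(3×10⁸) / (5.36 × 1.602×10⁻¹⁹)
λ = 231.31 nm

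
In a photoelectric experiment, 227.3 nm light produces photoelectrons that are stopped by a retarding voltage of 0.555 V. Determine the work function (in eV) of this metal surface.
4.90 eV

The stopping potential gives the maximum kinetic energy: KE_max = eV_s = 0.555 eV

From Einstein's photoelectric equation: KE_max = hc/λ - φ
Rearranging: φ = hc/λ - KE_max

Calculate photon energy:
E_photon = hc/λ = (6.626×10⁻³⁴ J·s)(3×10⁸ m/s) / (227.3×10⁻⁹ m) = 5.4547 eV

Therefore:
φ = 5.4547 - 0.555 = 4.90 eV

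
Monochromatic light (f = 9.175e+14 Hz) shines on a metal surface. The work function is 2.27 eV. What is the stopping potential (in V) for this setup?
1.5245 V

The stopping potential V_s satisfies: eV_s = KE_max

First, find KE_max using Einstein's equation:
E_photon = hf = (6.626×10⁻³⁴ J·s)(9.175e+14 Hz) = 3.7945 eV
KE_max = E_photon - φ = 3.7945 - 2.27 = 1.5245 eV

Since eV_s = KE_max:
V_s = KE_max/e = 1.5245 V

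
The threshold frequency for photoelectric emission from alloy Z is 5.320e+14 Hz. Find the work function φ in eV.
2.20 eV

At the threshold frequency, photon energy equals work function:
φ = hf₀

Calculating:
φ = (6.626×10⁻³⁴ J·s)(5.320e+14 Hz)
φ = 2.20 eV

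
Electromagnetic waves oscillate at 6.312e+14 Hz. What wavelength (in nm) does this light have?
474.96 nm

Using the wave equation: c = fλ

Solving for wavelength:
λ = c/f = (3×10⁸ m/s) / (6.312e+14 Hz)
λ = 474.96 nm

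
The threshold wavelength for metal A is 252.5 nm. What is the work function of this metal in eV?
4.91 eV

At the threshold wavelength, photon energy equals work function:
φ = hc/λ₀

Calculating:
φ = (6.626×10⁻³⁴ J·s)(3×10⁸ m/s) / (252.5×10⁻⁹ m)
φ = 4.91 eV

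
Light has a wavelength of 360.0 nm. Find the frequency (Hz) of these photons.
8.3276e+14 Hz

Using the wave equation: c = fλ

Solving for frequency:
f = c/λ = (3×10⁸ m/s) / (360.0×10⁻⁹ m)
f = 8.3276e+14 Hz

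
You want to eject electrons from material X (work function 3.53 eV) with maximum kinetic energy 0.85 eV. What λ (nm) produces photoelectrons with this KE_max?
283.07 nm

From Einstein's equation: KE_max = hc/λ - φ

Rearranging for λ:
hc/λ = KE_max + φ
λ = hc/(KE_max + φ)

Required photon energy:
E_photon = KE_max + φ = 0.85 + 3.53 = 4.38 eV

Required wavelength:
λ = hc/E_photon = (6.626×10⁻³⁴)(3×10⁸) / (4.38 × 1.602×10⁻¹⁹)
λ = 283.07 nm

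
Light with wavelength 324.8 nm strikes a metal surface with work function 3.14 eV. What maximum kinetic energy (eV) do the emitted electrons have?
0.6772 eV

Using Einstein's photoelectric equation: KE_max = hf - φ = hc/λ - φ

First, calculate the photon energy:
E_photon = hc/λ = (6.626×10⁻³⁴ J·s)(3×10⁸ m/s) / (324.8×10⁻⁹ m)
E_photon = 3.8172 eV

Then, the maximum kinetic energy:
KE_max = E_photon - φ = 3.8172 eV - 3.14 eV = 0.6772 eV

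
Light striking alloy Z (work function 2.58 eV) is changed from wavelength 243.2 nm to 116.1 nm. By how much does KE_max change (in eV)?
5.5811 eV

Using Einstein's equation: KE_max = hc/λ - φ

For λ₁ = 243.2 nm:
KE₁ = hc/λ₁ - φ = 5.0980 - 2.58 = 2.5180 eV

For λ₂ = 116.1 nm:
KE₂ = hc/λ₂ - φ = 10.6791 - 2.58 = 8.0991 eV

Change in KE:
ΔKE = KE₂ - KE₁ = 8.0991 - 2.5180 = 5.5811 eV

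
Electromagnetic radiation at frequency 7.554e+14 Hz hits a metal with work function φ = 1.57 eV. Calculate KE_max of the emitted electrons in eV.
1.5541 eV

Using Einstein's photoelectric equation: KE_max = hf - φ

First, calculate the photon energy:
E_photon = hf = (6.626×10⁻³⁴ J·s)(7.554e+14 Hz)
E_photon = 3.1241 eV

Then, the maximum kinetic energy:
KE_max = E_photon - φ = 3.1241 eV - 1.57 eV = 1.5541 eV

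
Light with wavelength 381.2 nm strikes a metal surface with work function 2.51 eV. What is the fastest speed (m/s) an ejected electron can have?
5.1105e+05 m/s

First, find the maximum kinetic energy:
E_photon = hc/λ = 3.2525 eV
KE_max = E_photon - φ = 3.2525 - 2.51 = 0.7425 eV

Convert to Joules: KE_max = 0.7425 × 1.602×10⁻¹⁹ J = 1.1896e-19 J

Then use KE = ½mv² to find velocity:
v = √(2·KE/m) = √(2 × 1.1896e-19 J / 9.109e-31 kg)
v = 5.1105e+05 m/s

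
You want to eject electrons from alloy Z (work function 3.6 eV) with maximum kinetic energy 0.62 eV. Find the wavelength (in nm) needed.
293.80 nm

From Einstein's equation: KE_max = hc/λ - φ

Rearranging for λ:
hc/λ = KE_max + φ
λ = hc/(KE_max + φ)

Required photon energy:
E_photon = KE_max + φ = 0.62 + 3.6 = 4.22 eV

Required wavelength:
λ = hc/E_photon = (6.626×10⁻³⁴)(3×10⁸) / (4.22 × 1.602×10⁻¹⁹)
λ = 293.80 nm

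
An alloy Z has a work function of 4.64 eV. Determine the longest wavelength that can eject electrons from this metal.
267.21 nm

The threshold wavelength is when the photon energy equals the work function:
hc/λ₀ = φ

Solving for λ₀:
λ₀ = hc/φ = (6.626×10⁻³⁴ J·s)(3×10⁸ m/s) / (4.64 eV × 1.602×10⁻¹⁹ J/eV)
λ₀ = 267.21 nm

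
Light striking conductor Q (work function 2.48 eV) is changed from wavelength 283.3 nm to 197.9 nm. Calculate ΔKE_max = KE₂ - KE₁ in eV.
1.8886 eV

Using Einstein's equation: KE_max = hc/λ - φ

For λ₁ = 283.3 nm:
KE₁ = hc/λ₁ - φ = 4.3764 - 2.48 = 1.8964 eV

For λ₂ = 197.9 nm:
KE₂ = hc/λ₂ - φ = 6.2650 - 2.48 = 3.7850 eV

Change in KE:
ΔKE = KE₂ - KE₁ = 3.7850 - 1.8964 = 1.8886 eV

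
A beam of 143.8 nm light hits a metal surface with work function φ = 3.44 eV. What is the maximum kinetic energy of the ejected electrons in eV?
5.1820 eV

Using Einstein's photoelectric equation: KE_max = hf - φ = hc/λ - φ

First, calculate the photon energy:
E_photon = hc/λ = (6.626×10⁻³⁴ J·s)(3×10⁸ m/s) / (143.8×10⁻⁹ m)
E_photon = 8.6220 eV

Then, the maximum kinetic energy:
KE_max = E_photon - φ = 8.6220 eV - 3.44 eV = 5.1820 eV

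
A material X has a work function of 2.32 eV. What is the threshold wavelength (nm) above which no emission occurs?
534.41 nm

The threshold wavelength is when the photon energy equals the work function:
hc/λ₀ = φ

Solving for λ₀:
λ₀ = hc/φ = (6.626×10⁻³⁴ J·s)(3×10⁸ m/s) / (2.32 eV × 1.602×10⁻¹⁹ J/eV)
λ₀ = 534.41 nm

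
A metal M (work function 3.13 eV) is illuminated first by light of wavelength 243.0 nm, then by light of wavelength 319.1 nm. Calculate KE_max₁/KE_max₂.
2.6107

Using Einstein's equation: KE_max = hc/λ - φ

For λ₁ = 243.0 nm:
E₁ = hc/λ₁ = 5.1022 eV
KE₁ = E₁ - φ = 5.1022 - 3.13 = 1.9722 eV

For λ₂ = 319.1 nm:
E₂ = hc/λ₂ = 3.8854 eV
KE₂ = E₂ - φ = 3.8854 - 3.13 = 0.7554 eV

Ratio: KE₁/KE₂ = 1.9722/0.7554 = 2.6107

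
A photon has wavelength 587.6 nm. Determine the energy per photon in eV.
2.1100 eV

Using E = hf = hc/λ:

E = hc/λ = (6.626×10⁻³⁴ J·s)(3×10⁸ m/s) / (587.6×10⁻⁹ m)
E = 2.1100 eV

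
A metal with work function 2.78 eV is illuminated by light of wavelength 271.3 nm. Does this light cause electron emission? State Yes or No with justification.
Yes

For photoemission, the photon energy must exceed the work function.

Photon energy: E = hc/λ = 4.5700 eV
Work function: φ = 2.78 eV

Since E_photon (4.5700 eV) > φ (2.78 eV), photoemission WILL occur.
The threshold wavelength is λ₀ = hc/φ = 446.0 nm.
Since 271.3 nm < 446.0 nm, the light has sufficient energy.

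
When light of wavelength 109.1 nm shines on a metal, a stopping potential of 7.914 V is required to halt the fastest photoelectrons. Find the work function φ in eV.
3.45 eV

The stopping potential gives the maximum kinetic energy: KE_max = eV_s = 7.914 eV

From Einstein's photoelectric equation: KE_max = hc/λ - φ
Rearranging: φ = hc/λ - KE_max

Calculate photon energy:
E_photon = hc/λ = (6.626×10⁻³⁴ J·s)(3×10⁸ m/s) / (109.1×10⁻⁹ m) = 11.3643 eV

Therefore:
φ = 11.3643 - 7.914 = 3.45 eV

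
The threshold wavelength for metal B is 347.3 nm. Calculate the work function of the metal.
3.57 eV

At the threshold wavelength, photon energy equals work function:
φ = hc/λ₀

Calculating:
φ = (6.626×10⁻³⁴ J·s)(3×10⁸ m/s) / (347.3×10⁻⁹ m)
φ = 3.57 eV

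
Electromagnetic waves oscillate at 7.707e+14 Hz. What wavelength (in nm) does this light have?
388.99 nm

Using the wave equation: c = fλ

Solving for wavelength:
λ = c/f = (3×10⁸ m/s) / (7.707e+14 Hz)
λ = 388.99 nm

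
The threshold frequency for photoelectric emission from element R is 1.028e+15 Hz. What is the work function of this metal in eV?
4.25 eV

At the threshold frequency, photon energy equals work function:
φ = hf₀

Calculating:
φ = (6.626×10⁻³⁴ J·s)(1.028e+15 Hz)
φ = 4.25 eV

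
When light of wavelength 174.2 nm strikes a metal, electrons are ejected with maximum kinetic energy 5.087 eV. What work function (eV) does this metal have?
2.03 eV

From Einstein's photoelectric equation: KE_max = hf - φ = hc/λ - φ

Rearranging for φ:
φ = hc/λ - KE_max

Calculate photon energy:
E_photon = hc/λ = 7.1173 eV

Therefore:
φ = 7.1173 - 5.087 = 2.03 eV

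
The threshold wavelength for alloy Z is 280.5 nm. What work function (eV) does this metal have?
4.42 eV

At the threshold wavelength, photon energy equals work function:
φ = hc/λ₀

Calculating:
φ = (6.626×10⁻³⁴ J·s)(3×10⁸ m/s) / (280.5×10⁻⁹ m)
φ = 4.42 eV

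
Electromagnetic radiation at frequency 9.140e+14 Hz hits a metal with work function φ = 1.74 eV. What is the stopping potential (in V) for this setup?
2.0400 V

The stopping potential V_s satisfies: eV_s = KE_max

First, find KE_max using Einstein's equation:
E_photon = hf = (6.626×10⁻³⁴ J·s)(9.140e+14 Hz) = 3.7800 eV
KE_max = E_photon - φ = 3.7800 - 1.74 = 2.0400 eV

Since eV_s = KE_max:
V_s = KE_max/e = 2.0400 V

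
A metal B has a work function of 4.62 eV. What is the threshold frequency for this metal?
1.1171e+15 Hz

The threshold frequency is when the photon energy equals the work function:
hf₀ = φ

Solving for f₀:
f₀ = φ/h = (4.62 eV × 1.602×10⁻¹⁹ J/eV) / (6.626×10⁻³⁴ J·s)
f₀ = 1.1171e+15 Hz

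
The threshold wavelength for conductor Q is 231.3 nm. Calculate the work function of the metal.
5.36 eV

At the threshold wavelength, photon energy equals work function:
φ = hc/λ₀

Calculating:
φ = (6.626×10⁻³⁴ J·s)(3×10⁸ m/s) / (231.3×10⁻⁹ m)
φ = 5.36 eV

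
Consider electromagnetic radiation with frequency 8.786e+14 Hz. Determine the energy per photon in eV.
3.6336 eV

Using E = hf:

E = hf = (6.626×10⁻³⁴ J·s)(8.786e+14 Hz)
E = 3.6336 eV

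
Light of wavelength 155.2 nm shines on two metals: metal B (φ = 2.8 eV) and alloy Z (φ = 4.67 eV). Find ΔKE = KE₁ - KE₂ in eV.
1.8700 eV

Using KE_max = hc/λ - φ for each metal:

Photon energy: E = hc/λ = 7.9887 eV

For metal B (φ₁ = 2.8 eV):
KE₁ = E - φ₁ = 7.9887 - 2.8 = 5.1887 eV

For alloy Z (φ₂ = 4.67 eV):
KE₂ = E - φ₂ = 7.9887 - 4.67 = 3.3187 eV

Difference:
ΔKE = KE₁ - KE₂ = 5.1887 - 3.3187 = 1.8700 eV

Note: The difference equals the difference in work functions: 4.67 - 2.8 = 1.87 eV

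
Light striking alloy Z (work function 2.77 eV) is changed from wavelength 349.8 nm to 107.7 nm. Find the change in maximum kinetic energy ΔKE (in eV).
7.9676 eV

Using Einstein's equation: KE_max = hc/λ - φ

For λ₁ = 349.8 nm:
KE₁ = hc/λ₁ - φ = 3.5444 - 2.77 = 0.7744 eV

For λ₂ = 107.7 nm:
KE₂ = hc/λ₂ - φ = 11.5120 - 2.77 = 8.7420 eV

Change in KE:
ΔKE = KE₂ - KE₁ = 8.7420 - 0.7744 = 7.9676 eV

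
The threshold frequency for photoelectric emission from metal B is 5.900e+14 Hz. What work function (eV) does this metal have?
2.44 eV

At the threshold frequency, photon energy equals work function:
φ = hf₀

Calculating:
φ = (6.626×10⁻³⁴ J·s)(5.900e+14 Hz)
φ = 2.44 eV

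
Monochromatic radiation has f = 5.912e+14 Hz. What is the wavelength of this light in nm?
507.09 nm

Using the wave equation: c = fλ

Solving for wavelength:
λ = c/f = (3×10⁸ m/s) / (5.912e+14 Hz)
λ = 507.09 nm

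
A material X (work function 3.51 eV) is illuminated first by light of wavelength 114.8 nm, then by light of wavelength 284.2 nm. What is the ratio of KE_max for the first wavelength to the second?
8.5507

Using Einstein's equation: KE_max = hc/λ - φ

For λ₁ = 114.8 nm:
E₁ = hc/λ₁ = 10.8000 eV
KE₁ = E₁ - φ = 10.8000 - 3.51 = 7.2900 eV

For λ₂ = 284.2 nm:
E₂ = hc/λ₂ = 4.3626 eV
KE₂ = E₂ - φ = 4.3626 - 3.51 = 0.8526 eV

Ratio: KE₁/KE₂ = 7.2900/0.8526 = 8.5507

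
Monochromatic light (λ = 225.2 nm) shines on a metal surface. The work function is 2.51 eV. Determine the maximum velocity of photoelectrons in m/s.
1.0265e+06 m/s

First, find the maximum kinetic energy:
E_photon = hc/λ = 5.5055 eV
KE_max = E_photon - φ = 5.5055 - 2.51 = 2.9955 eV

Convert to Joules: KE_max = 2.9955 × 1.602×10⁻¹⁹ J = 4.7993e-19 J

Then use KE = ½mv² to find velocity:
v = √(2·KE/m) = √(2 × 4.7993e-19 J / 9.109e-31 kg)
v = 1.0265e+06 m/s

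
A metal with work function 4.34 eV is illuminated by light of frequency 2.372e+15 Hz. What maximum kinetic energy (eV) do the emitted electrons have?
5.4698 eV

Using Einstein's photoelectric equation: KE_max = hf - φ

First, calculate the photon energy:
E_photon = hf = (6.626×10⁻³⁴ J·s)(2.372e+15 Hz)
E_photon = 9.8098 eV

Then, the maximum kinetic energy:
KE_max = E_photon - φ = 9.8098 eV - 4.34 eV = 5.4698 eV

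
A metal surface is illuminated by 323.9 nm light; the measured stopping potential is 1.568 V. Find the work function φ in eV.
2.26 eV

The stopping potential gives the maximum kinetic energy: KE_max = eV_s = 1.568 eV

From Einstein's photoelectric equation: KE_max = hc/λ - φ
Rearranging: φ = hc/λ - KE_max

Calculate photon energy:
E_photon = hc/λ = (6.626×10⁻³⁴ J·s)(3×10⁸ m/s) / (323.9×10⁻⁹ m) = 3.8279 eV

Therefore:
φ = 3.8279 - 1.568 = 2.26 eV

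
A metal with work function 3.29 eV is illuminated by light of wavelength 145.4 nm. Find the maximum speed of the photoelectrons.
1.3573e+06 m/s

First, find the maximum kinetic energy:
E_photon = hc/λ = 8.5271 eV
KE_max = E_photon - φ = 8.5271 - 3.29 = 5.2371 eV

Convert to Joules: KE_max = 5.2371 × 1.602×10⁻¹⁹ J = 8.3908e-19 J

Then use KE = ½mv² to find velocity:
v = √(2·KE/m) = √(2 × 8.3908e-19 J / 9.109e-31 kg)
v = 1.3573e+06 m/s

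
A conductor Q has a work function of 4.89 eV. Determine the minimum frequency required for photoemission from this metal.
1.1824e+15 Hz

The threshold frequency is when the photon energy equals the work function:
hf₀ = φ

Solving for f₀:
f₀ = φ/h = (4.89 eV × 1.602×10⁻¹⁹ J/eV) / (6.626×10⁻³⁴ J·s)
f₀ = 1.1824e+15 Hz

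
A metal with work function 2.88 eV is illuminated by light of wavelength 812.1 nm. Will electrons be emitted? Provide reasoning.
No

For photoemission, the photon energy must exceed the work function.

Photon energy: E = hc/λ = 1.5267 eV
Work function: φ = 2.88 eV

Since E_photon (1.5267 eV) < φ (2.88 eV), photoemission will NOT occur.
The threshold wavelength is λ₀ = hc/φ = 430.5 nm.
Since 812.1 nm > 430.5 nm, the photons lack sufficient energy.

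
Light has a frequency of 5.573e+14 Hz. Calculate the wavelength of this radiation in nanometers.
537.94 nm

Using the wave equation: c = fλ

Solving for wavelength:
λ = c/f = (3×10⁸ m/s) / (5.573e+14 Hz)
λ = 537.94 nm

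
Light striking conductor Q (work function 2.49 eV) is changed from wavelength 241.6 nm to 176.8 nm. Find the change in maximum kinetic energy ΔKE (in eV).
1.8809 eV

Using Einstein's equation: KE_max = hc/λ - φ

For λ₁ = 241.6 nm:
KE₁ = hc/λ₁ - φ = 5.1318 - 2.49 = 2.6418 eV

For λ₂ = 176.8 nm:
KE₂ = hc/λ₂ - φ = 7.0127 - 2.49 = 4.5227 eV

Change in KE:
ΔKE = KE₂ - KE₁ = 4.5227 - 2.6418 = 1.8809 eV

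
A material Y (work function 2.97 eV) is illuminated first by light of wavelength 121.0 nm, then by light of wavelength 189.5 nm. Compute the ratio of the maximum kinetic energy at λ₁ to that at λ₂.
2.0367

Using Einstein's equation: KE_max = hc/λ - φ

For λ₁ = 121.0 nm:
E₁ = hc/λ₁ = 10.2466 eV
KE₁ = E₁ - φ = 10.2466 - 2.97 = 7.2766 eV

For λ₂ = 189.5 nm:
E₂ = hc/λ₂ = 6.5427 eV
KE₂ = E₂ - φ = 6.5427 - 2.97 = 3.5727 eV

Ratio: KE₁/KE₂ = 7.2766/3.5727 = 2.0367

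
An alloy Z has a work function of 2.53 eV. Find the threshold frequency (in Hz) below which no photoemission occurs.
6.1175e+14 Hz

The threshold frequency is when the photon energy equals the work function:
hf₀ = φ

Solving for f₀:
f₀ = φ/h = (2.53 eV × 1.602×10⁻¹⁹ J/eV) / (6.626×10⁻³⁴ J·s)
f₀ = 6.1175e+14 Hz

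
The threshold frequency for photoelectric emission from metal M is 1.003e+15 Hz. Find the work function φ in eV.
4.15 eV

At the threshold frequency, photon energy equals work function:
φ = hf₀

Calculating:
φ = (6.626×10⁻³⁴ J·s)(1.003e+15 Hz)
φ = 4.15 eV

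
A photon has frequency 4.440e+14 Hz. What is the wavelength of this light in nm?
675.21 nm

Using the wave equation: c = fλ

Solving for wavelength:
λ = c/f = (3×10⁸ m/s) / (4.440e+14 Hz)
λ = 675.21 nm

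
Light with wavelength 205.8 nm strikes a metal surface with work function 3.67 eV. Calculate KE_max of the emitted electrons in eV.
2.3545 eV

Using Einstein's photoelectric equation: KE_max = hf - φ = hc/λ - φ

First, calculate the photon energy:
E_photon = hc/λ = (6.626×10⁻³⁴ J·s)(3×10⁸ m/s) / (205.8×10⁻⁹ m)
E_photon = 6.0245 eV

Then, the maximum kinetic energy:
KE_max = E_photon - φ = 6.0245 eV - 3.67 eV = 2.3545 eV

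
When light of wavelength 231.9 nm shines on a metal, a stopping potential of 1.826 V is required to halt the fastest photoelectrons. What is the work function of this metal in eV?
3.52 eV

The stopping potential gives the maximum kinetic energy: KE_max = eV_s = 1.826 eV

From Einstein's photoelectric equation: KE_max = hc/λ - φ
Rearranging: φ = hc/λ - KE_max

Calculate photon energy:
E_photon = hc/λ = (6.626×10⁻³⁴ J·s)(3×10⁸ m/s) / (231.9×10⁻⁹ m) = 5.3465 eV

Therefore:
φ = 5.3465 - 1.826 = 3.52 eV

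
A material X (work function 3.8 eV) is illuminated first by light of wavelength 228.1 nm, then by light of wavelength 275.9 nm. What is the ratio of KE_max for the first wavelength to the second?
2.3573

Using Einstein's equation: KE_max = hc/λ - φ

For λ₁ = 228.1 nm:
E₁ = hc/λ₁ = 5.4355 eV
KE₁ = E₁ - φ = 5.4355 - 3.8 = 1.6355 eV

For λ₂ = 275.9 nm:
E₂ = hc/λ₂ = 4.4938 eV
KE₂ = E₂ - φ = 4.4938 - 3.8 = 0.6938 eV

Ratio: KE₁/KE₂ = 1.6355/0.6938 = 2.3573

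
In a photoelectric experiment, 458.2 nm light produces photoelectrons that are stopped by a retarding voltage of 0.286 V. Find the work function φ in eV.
2.42 eV

The stopping potential gives the maximum kinetic energy: KE_max = eV_s = 0.286 eV

From Einstein's photoelectric equation: KE_max = hc/λ - φ
Rearranging: φ = hc/λ - KE_max

Calculate photon energy:
E_photon = hc/λ = (6.626×10⁻³⁴ J·s)(3×10⁸ m/s) / (458.2×10⁻⁹ m) = 2.7059 eV

Therefore:
φ = 2.7059 - 0.286 = 2.42 eV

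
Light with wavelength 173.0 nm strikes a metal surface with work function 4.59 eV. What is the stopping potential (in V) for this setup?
2.5767 V

The stopping potential V_s satisfies: eV_s = KE_max

First, find KE_max using Einstein's equation:
E_photon = hc/λ = 7.1667 eV
KE_max = E_photon - φ = 7.1667 - 4.59 = 2.5767 eV

Since eV_s = KE_max:
V_s = KE_max/e = 2.5767 V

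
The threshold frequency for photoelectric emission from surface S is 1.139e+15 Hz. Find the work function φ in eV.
4.71 eV

At the threshold frequency, photon energy equals work function:
φ = hf₀

Calculating:
φ = (6.626×10⁻³⁴ J·s)(1.139e+15 Hz)
φ = 4.71 eV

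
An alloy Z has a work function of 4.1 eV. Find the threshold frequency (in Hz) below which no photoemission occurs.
9.9138e+14 Hz

The threshold frequency is when the photon energy equals the work function:
hf₀ = φ

Solving for f₀:
f₀ = φ/h = (4.1 eV × 1.602×10⁻¹⁹ J/eV) / (6.626×10⁻³⁴ J·s)
f₀ = 9.9138e+14 Hz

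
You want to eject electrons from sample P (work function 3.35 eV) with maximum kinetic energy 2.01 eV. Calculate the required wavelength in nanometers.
231.31 nm

From Einstein's equation: KE_max = hc/λ - φ

Rearranging for λ:
hc/λ = KE_max + φ
λ = hc/(KE_max + φ)

Required photon energy:
E_photon = KE_max + φ = 2.01 + 3.35 = 5.36 eV

Required wavelength:
λ = hc/E_photon = (6.626×10⁻³⁴)(3×10⁸) / (5.36 × 1.602×10⁻¹⁹)
λ = 231.31 nm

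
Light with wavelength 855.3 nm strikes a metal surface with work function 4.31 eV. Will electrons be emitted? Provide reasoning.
No

For photoemission, the photon energy must exceed the work function.

Photon energy: E = hc/λ = 1.4496 eV
Work function: φ = 4.31 eV

Since E_photon (1.4496 eV) < φ (4.31 eV), photoemission will NOT occur.
The threshold wavelength is λ₀ = hc/φ = 287.7 nm.
Since 855.3 nm > 287.7 nm, the photons lack sufficient energy.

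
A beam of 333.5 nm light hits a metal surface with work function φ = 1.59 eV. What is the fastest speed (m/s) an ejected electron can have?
8.6512e+05 m/s

First, find the maximum kinetic energy:
E_photon = hc/λ = 3.7177 eV
KE_max = E_photon - φ = 3.7177 - 1.59 = 2.1277 eV

Convert to Joules: KE_max = 2.1277 × 1.602×10⁻¹⁹ J = 3.4089e-19 J

Then use KE = ½mv² to find velocity:
v = √(2·KE/m) = √(2 × 3.4089e-19 J / 9.109e-31 kg)
v = 8.6512e+05 m/s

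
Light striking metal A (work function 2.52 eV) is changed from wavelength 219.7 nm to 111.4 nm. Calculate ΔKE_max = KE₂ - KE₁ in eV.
5.4863 eV

Using Einstein's equation: KE_max = hc/λ - φ

For λ₁ = 219.7 nm:
KE₁ = hc/λ₁ - φ = 5.6433 - 2.52 = 3.1233 eV

For λ₂ = 111.4 nm:
KE₂ = hc/λ₂ - φ = 11.1296 - 2.52 = 8.6096 eV

Change in KE:
ΔKE = KE₂ - KE₁ = 8.6096 - 3.1233 = 5.4863 eV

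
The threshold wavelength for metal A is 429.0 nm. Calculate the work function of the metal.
2.89 eV

At the threshold wavelength, photon energy equals work function:
φ = hc/λ₀

Calculating:
φ = (6.626×10⁻³⁴ J·s)(3×10⁸ m/s) / (429.0×10⁻⁹ m)
φ = 2.89 eV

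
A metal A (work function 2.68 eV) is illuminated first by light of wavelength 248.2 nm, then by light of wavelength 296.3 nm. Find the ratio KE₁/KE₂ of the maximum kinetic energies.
1.5390

Using Einstein's equation: KE_max = hc/λ - φ

For λ₁ = 248.2 nm:
E₁ = hc/λ₁ = 4.9953 eV
KE₁ = E₁ - φ = 4.9953 - 2.68 = 2.3153 eV

For λ₂ = 296.3 nm:
E₂ = hc/λ₂ = 4.1844 eV
KE₂ = E₂ - φ = 4.1844 - 2.68 = 1.5044 eV

Ratio: KE₁/KE₂ = 2.3153/1.5044 = 1.5390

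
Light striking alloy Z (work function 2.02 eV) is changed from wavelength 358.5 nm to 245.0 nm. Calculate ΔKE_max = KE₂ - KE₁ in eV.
1.6022 eV

Using Einstein's equation: KE_max = hc/λ - φ

For λ₁ = 358.5 nm:
KE₁ = hc/λ₁ - φ = 3.4584 - 2.02 = 1.4384 eV

For λ₂ = 245.0 nm:
KE₂ = hc/λ₂ - φ = 5.0606 - 2.02 = 3.0406 eV

Change in KE:
ΔKE = KE₂ - KE₁ = 3.0406 - 1.4384 = 1.6022 eV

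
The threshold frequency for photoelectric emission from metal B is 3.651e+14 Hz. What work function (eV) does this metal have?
1.51 eV

At the threshold frequency, photon energy equals work function:
φ = hf₀

Calculating:
φ = (6.626×10⁻³⁴ J·s)(3.651e+14 Hz)
φ = 1.51 eV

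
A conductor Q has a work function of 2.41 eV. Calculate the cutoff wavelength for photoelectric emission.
514.46 nm

The threshold wavelength is when the photon energy equals the work function:
hc/λ₀ = φ

Solving for λ₀:
λ₀ = hc/φ = (6.626×10⁻³⁴ J·s)(3×10⁸ m/s) / (2.41 eV × 1.602×10⁻¹⁹ J/eV)
λ₀ = 514.46 nm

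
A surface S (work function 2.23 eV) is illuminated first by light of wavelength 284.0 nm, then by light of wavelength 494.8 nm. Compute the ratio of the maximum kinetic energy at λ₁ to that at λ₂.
7.7450

Using Einstein's equation: KE_max = hc/λ - φ

For λ₁ = 284.0 nm:
E₁ = hc/λ₁ = 4.3656 eV
KE₁ = E₁ - φ = 4.3656 - 2.23 = 2.1356 eV

For λ₂ = 494.8 nm:
E₂ = hc/λ₂ = 2.5057 eV
KE₂ = E₂ - φ = 2.5057 - 2.23 = 0.2757 eV

Ratio: KE₁/KE₂ = 2.1356/0.2757 = 7.7450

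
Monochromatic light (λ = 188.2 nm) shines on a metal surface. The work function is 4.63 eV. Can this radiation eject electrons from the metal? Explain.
Yes

For photoemission, the photon energy must exceed the work function.

Photon energy: E = hc/λ = 6.5879 eV
Work function: φ = 4.63 eV

Since E_photon (6.5879 eV) > φ (4.63 eV), photoemission WILL occur.
The threshold wavelength is λ₀ = hc/φ = 267.8 nm.
Since 188.2 nm < 267.8 nm, the light has sufficient energy.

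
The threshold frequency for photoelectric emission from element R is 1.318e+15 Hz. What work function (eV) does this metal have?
5.45 eV

At the threshold frequency, photon energy equals work function:
φ = hf₀

Calculating:
φ = (6.626×10⁻³⁴ J·s)(1.318e+15 Hz)
φ = 5.45 eV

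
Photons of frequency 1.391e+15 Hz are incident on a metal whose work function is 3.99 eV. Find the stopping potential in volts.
1.7627 V

The stopping potential V_s satisfies: eV_s = KE_max

First, find KE_max using Einstein's equation:
E_photon = hf = (6.626×10⁻³⁴ J·s)(1.391e+15 Hz) = 5.7527 eV
KE_max = E_photon - φ = 5.7527 - 3.99 = 1.7627 eV

Since eV_s = KE_max:
V_s = KE_max/e = 1.7627 V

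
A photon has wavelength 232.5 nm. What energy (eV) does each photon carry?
5.3327 eV

Using E = hf = hc/λ:

E = hc/λ = (6.626×10⁻³⁴ J·s)(3×10⁸ m/s) / (232.5×10⁻⁹ m)
E = 5.3327 eV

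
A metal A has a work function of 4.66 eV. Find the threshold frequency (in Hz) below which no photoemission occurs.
1.1268e+15 Hz

The threshold frequency is when the photon energy equals the work function:
hf₀ = φ

Solving for f₀:
f₀ = φ/h = (4.66 eV × 1.602×10⁻¹⁹ J/eV) / (6.626×10⁻³⁴ J·s)
f₀ = 1.1268e+15 Hz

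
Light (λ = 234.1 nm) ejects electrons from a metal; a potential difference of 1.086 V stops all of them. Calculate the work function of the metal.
4.21 eV

The stopping potential gives the maximum kinetic energy: KE_max = eV_s = 1.086 eV

From Einstein's photoelectric equation: KE_max = hc/λ - φ
Rearranging: φ = hc/λ - KE_max

Calculate photon energy:
E_photon = hc/λ = (6.626×10⁻³⁴ J·s)(3×10⁸ m/s) / (234.1×10⁻⁹ m) = 5.2962 eV

Therefore:
φ = 5.2962 - 1.086 = 4.21 eV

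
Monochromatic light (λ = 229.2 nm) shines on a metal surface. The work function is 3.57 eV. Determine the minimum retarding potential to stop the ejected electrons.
1.8394 V

The stopping potential V_s satisfies: eV_s = KE_max

First, find KE_max using Einstein's equation:
E_photon = hc/λ = 5.4094 eV
KE_max = E_photon - φ = 5.4094 - 3.57 = 1.8394 eV

Since eV_s = KE_max:
V_s = KE_max/e = 1.8394 V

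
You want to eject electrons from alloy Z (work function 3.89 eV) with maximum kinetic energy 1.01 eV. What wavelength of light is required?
253.03 nm

From Einstein's equation: KE_max = hc/λ - φ

Rearranging for λ:
hc/λ = KE_max + φ
λ = hc/(KE_max + φ)

Required photon energy:
E_photon = KE_max + φ = 1.01 + 3.89 = 4.90 eV

Required wavelength:
λ = hc/E_photon = (6.626×10⁻³⁴)(3×10⁸) / (4.90 × 1.602×10⁻¹⁹)
λ = 253.03 nm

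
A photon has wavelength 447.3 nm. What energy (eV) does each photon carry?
2.7718 eV

Using E = hf = hc/λ:

E = hc/λ = (6.626×10⁻³⁴ J·s)(3×10⁸ m/s) / (447.3×10⁻⁹ m)
E = 2.7718 eV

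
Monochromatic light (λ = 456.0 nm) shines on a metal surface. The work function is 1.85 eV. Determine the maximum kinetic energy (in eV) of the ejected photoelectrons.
0.8690 eV

Using Einstein's photoelectric equation: KE_max = hf - φ = hc/λ - φ

First, calculate the photon energy:
E_photon = hc/λ = (6.626×10⁻³⁴ J·s)(3×10⁸ m/s) / (456.0×10⁻⁹ m)
E_photon = 2.7190 eV

Then, the maximum kinetic energy:
KE_max = E_photon - φ = 2.7190 eV - 1.85 eV = 0.8690 eV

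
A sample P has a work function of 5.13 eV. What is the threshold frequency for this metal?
1.2404e+15 Hz

The threshold frequency is when the photon energy equals the work function:
hf₀ = φ

Solving for f₀:
f₀ = φ/h = (5.13 eV × 1.602×10⁻¹⁹ J/eV) / (6.626×10⁻³⁴ J·s)
f₀ = 1.2404e+15 Hz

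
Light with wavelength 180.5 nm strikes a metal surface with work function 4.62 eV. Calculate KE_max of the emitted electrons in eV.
2.2489 eV

Using Einstein's photoelectric equation: KE_max = hf - φ = hc/λ - φ

First, calculate the photon energy:
E_photon = hc/λ = (6.626×10⁻³⁴ J·s)(3×10⁸ m/s) / (180.5×10⁻⁹ m)
E_photon = 6.8689 eV

Then, the maximum kinetic energy:
KE_max = E_photon - φ = 6.8689 eV - 4.62 eV = 2.2489 eV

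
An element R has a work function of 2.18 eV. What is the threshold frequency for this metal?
5.2712e+14 Hz

The threshold frequency is when the photon energy equals the work function:
hf₀ = φ

Solving for f₀:
f₀ = φ/h = (2.18 eV × 1.602×10⁻¹⁹ J/eV) / (6.626×10⁻³⁴ J·s)
f₀ = 5.2712e+14 Hz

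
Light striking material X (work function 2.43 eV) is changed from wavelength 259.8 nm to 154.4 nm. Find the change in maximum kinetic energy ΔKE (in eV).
3.2578 eV

Using Einstein's equation: KE_max = hc/λ - φ

For λ₁ = 259.8 nm:
KE₁ = hc/λ₁ - φ = 4.7723 - 2.43 = 2.3423 eV

For λ₂ = 154.4 nm:
KE₂ = hc/λ₂ - φ = 8.0301 - 2.43 = 5.6001 eV

Change in KE:
ΔKE = KE₂ - KE₁ = 5.6001 - 2.3423 = 3.2578 eV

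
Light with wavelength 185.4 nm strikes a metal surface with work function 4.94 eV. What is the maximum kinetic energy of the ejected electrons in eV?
1.7474 eV

Using Einstein's photoelectric equation: KE_max = hf - φ = hc/λ - φ

First, calculate the photon energy:
E_photon = hc/λ = (6.626×10⁻³⁴ J·s)(3×10⁸ m/s) / (185.4×10⁻⁹ m)
E_photon = 6.6874 eV

Then, the maximum kinetic energy:
KE_max = E_photon - φ = 6.6874 eV - 4.94 eV = 1.7474 eV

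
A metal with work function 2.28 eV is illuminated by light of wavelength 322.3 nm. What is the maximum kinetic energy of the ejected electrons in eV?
1.5669 eV

Using Einstein's photoelectric equation: KE_max = hf - φ = hc/λ - φ

First, calculate the photon energy:
E_photon = hc/λ = (6.626×10⁻³⁴ J·s)(3×10⁸ m/s) / (322.3×10⁻⁹ m)
E_photon = 3.8469 eV

Then, the maximum kinetic energy:
KE_max = E_photon - φ = 3.8469 eV - 2.28 eV = 1.5669 eV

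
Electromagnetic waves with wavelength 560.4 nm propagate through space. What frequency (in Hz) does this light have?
5.3496e+14 Hz

Using the wave equation: c = fλ

Solving for frequency:
f = c/λ = (3×10⁸ m/s) / (560.4×10⁻⁹ m)
f = 5.3496e+14 Hz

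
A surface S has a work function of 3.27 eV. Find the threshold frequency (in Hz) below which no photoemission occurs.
7.9068e+14 Hz

The threshold frequency is when the photon energy equals the work function:
hf₀ = φ

Solving for f₀:
f₀ = φ/h = (3.27 eV × 1.602×10⁻¹⁹ J/eV) / (6.626×10⁻³⁴ J·s)
f₀ = 7.9068e+14 Hz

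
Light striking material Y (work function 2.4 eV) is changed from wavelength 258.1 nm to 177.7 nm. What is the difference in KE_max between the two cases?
2.1734 eV

Using Einstein's equation: KE_max = hc/λ - φ

For λ₁ = 258.1 nm:
KE₁ = hc/λ₁ - φ = 4.8037 - 2.4 = 2.4037 eV

For λ₂ = 177.7 nm:
KE₂ = hc/λ₂ - φ = 6.9772 - 2.4 = 4.5772 eV

Change in KE:
ΔKE = KE₂ - KE₁ = 4.5772 - 2.4037 = 2.1734 eV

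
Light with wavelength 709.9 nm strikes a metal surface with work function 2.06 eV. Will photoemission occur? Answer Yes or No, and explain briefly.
No

For photoemission, the photon energy must exceed the work function.

Photon energy: E = hc/λ = 1.7465 eV
Work function: φ = 2.06 eV

Since E_photon (1.7465 eV) < φ (2.06 eV), photoemission will NOT occur.
The threshold wavelength is λ₀ = hc/φ = 601.9 nm.
Since 709.9 nm > 601.9 nm, the photons lack sufficient energy.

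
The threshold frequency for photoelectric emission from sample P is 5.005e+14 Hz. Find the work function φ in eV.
2.07 eV

At the threshold frequency, photon energy equals work function:
φ = hf₀

Calculating:
φ = (6.626×10⁻³⁴ J·s)(5.005e+14 Hz)
φ = 2.07 eV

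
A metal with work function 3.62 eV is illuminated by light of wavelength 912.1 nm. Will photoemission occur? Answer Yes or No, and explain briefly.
No

For photoemission, the photon energy must exceed the work function.

Photon energy: E = hc/λ = 1.3593 eV
Work function: φ = 3.62 eV

Since E_photon (1.3593 eV) < φ (3.62 eV), photoemission will NOT occur.
The threshold wavelength is λ₀ = hc/φ = 342.5 nm.
Since 912.1 nm > 342.5 nm, the photons lack sufficient energy.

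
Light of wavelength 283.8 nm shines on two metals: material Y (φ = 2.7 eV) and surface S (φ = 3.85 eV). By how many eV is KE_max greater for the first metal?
1.1500 eV

Using KE_max = hc/λ - φ for each metal:

Photon energy: E = hc/λ = 4.3687 eV

For material Y (φ₁ = 2.7 eV):
KE₁ = E - φ₁ = 4.3687 - 2.7 = 1.6687 eV

For surface S (φ₂ = 3.85 eV):
KE₂ = E - φ₂ = 4.3687 - 3.85 = 0.5187 eV

Difference:
ΔKE = KE₁ - KE₂ = 1.6687 - 0.5187 = 1.1500 eV

Note: The difference equals the difference in work functions: 3.85 - 2.7 = 1.15 eV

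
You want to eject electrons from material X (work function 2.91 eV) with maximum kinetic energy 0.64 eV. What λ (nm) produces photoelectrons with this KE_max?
349.25 nm

From Einstein's equation: KE_max = hc/λ - φ

Rearranging for λ:
hc/λ = KE_max + φ
λ = hc/(KE_max + φ)

Required photon energy:
E_photon = KE_max + φ = 0.64 + 2.91 = 3.55 eV

Required wavelength:
λ = hc/E_photon = (6.626×10⁻³⁴)(3×10⁸) / (3.55 × 1.602×10⁻¹⁹)
λ = 349.25 nm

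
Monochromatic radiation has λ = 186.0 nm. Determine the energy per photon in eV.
6.6658 eV

Using E = hf = hc/λ:

E = hc/λ = (6.626×10⁻³⁴ J·s)(3×10⁸ m/s) / (186.0×10⁻⁹ m)
E = 6.6658 eV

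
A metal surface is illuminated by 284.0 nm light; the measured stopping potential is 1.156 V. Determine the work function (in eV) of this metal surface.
3.21 eV

The stopping potential gives the maximum kinetic energy: KE_max = eV_s = 1.156 eV

From Einstein's photoelectric equation: KE_max = hc/λ - φ
Rearranging: φ = hc/λ - KE_max

Calculate photon energy:
E_photon = hc/λ = (6.626×10⁻³⁴ J·s)(3×10⁸ m/s) / (284.0×10⁻⁹ m) = 4.3656 eV

Therefore:
φ = 4.3656 - 1.156 = 3.21 eV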